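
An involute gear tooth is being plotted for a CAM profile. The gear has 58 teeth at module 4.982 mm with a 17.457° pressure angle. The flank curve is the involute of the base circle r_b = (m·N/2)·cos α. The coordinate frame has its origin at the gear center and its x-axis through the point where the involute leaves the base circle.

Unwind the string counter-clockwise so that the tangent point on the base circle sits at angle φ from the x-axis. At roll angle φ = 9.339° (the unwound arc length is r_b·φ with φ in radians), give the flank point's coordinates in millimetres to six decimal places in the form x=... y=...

pitch radius r_p = m·N/2 = 4.982·58/2 = 144.478000
base radius r_b = r_p·cos α = 144.478000·cos 17.457° = 137.823684
roll angle φ = 9.339° = 0.16299630 rad
x = r_b·(cos φ + φ·sin φ) = 137.823684·(0.98674549 + 0.16299630·0.16227551) = 139.642377
y = r_b·(sin φ − φ·cos φ) = 137.823684·(0.16227551 − 0.16299630·0.98674549) = 0.198418

x=139.642377 y=0.198418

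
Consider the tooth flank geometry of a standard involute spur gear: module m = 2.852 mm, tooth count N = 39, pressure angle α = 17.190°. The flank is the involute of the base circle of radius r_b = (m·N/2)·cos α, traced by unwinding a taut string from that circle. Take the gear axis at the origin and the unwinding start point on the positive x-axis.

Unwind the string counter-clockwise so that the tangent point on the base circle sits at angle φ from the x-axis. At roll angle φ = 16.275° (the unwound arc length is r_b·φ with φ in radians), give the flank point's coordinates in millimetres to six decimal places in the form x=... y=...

pitch radius r_p = m·N/2 = 2.852·39/2 = 55.614000
base radius r_b = r_p·cos α = 55.614000·cos 17.190° = 53.129720
roll angle φ = 16.275° = 0.28405234 rad
x = r_b·(cos φ + φ·sin φ) = 53.129720·(0.95992766 + 0.28405234·0.28024789) = 55.230083
y = r_b·(sin φ − φ·cos φ) = 53.129720·(0.28024789 − 0.28405234·0.95992766) = 0.402627

x=55.230083 y=0.402627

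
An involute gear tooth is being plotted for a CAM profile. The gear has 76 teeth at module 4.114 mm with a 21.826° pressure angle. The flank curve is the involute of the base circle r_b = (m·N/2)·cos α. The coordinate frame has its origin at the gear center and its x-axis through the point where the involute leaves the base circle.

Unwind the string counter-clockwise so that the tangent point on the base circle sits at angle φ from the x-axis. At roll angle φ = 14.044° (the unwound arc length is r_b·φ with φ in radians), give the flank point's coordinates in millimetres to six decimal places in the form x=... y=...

pitch radius r_p = m·N/2 = 4.114·76/2 = 156.332000
base radius r_b = r_p·cos α = 156.332000·cos 21.826° = 145.125686
roll angle φ = 14.044° = 0.24511404 rad
x = r_b·(cos φ + φ·sin φ) = 145.125686·(0.97010966 + 0.24511404·0.24266696) = 149.420062
y = r_b·(sin φ − φ·cos φ) = 145.125686·(0.24266696 − 0.24511404·0.97010966) = 0.708135

x=149.420062 y=0.708135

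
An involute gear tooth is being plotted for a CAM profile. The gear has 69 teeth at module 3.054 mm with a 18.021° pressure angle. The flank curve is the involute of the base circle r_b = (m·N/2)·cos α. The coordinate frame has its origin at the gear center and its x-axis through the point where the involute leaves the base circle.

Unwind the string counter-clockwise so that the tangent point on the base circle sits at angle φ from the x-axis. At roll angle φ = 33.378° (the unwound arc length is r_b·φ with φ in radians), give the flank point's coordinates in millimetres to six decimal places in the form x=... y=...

x=115.780267 y=6.381512

pitch radius r_p = m·N/2 = 3.054·69/2 = 105.363000
base radius r_b = r_p·cos α = 105.363000·cos 18.021° = 100.194228
roll angle φ = 33.378° = 0.58255600 rad
x = r_b·(cos φ + φ·sin φ) = 100.194228·(0.83505917 + 0.58255600·0.55016014) = 115.780267
y = r_b·(sin φ − φ·cos φ) = 100.194228·(0.55016014 − 0.58255600·0.83505917) = 6.381512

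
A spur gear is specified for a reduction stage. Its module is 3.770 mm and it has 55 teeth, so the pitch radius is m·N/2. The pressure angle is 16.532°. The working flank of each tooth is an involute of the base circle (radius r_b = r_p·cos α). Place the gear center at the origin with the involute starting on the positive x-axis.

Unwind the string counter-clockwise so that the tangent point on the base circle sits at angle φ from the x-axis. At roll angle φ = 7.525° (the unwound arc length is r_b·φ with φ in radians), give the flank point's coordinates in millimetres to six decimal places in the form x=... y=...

pitch radius r_p = m·N/2 = 3.770·55/2 = 103.675000
base radius r_b = r_p·cos α = 103.675000·cos 16.532° = 99.389175
roll angle φ = 7.525° = 0.13133603 rad
x = r_b·(cos φ + φ·sin φ) = 99.389175·(0.99138781 + 0.13133603·0.13095878) = 100.242672
y = r_b·(sin φ − φ·cos φ) = 99.389175·(0.13095878 − 0.13133603·0.99138781) = 0.074924

x=100.242672 y=0.074924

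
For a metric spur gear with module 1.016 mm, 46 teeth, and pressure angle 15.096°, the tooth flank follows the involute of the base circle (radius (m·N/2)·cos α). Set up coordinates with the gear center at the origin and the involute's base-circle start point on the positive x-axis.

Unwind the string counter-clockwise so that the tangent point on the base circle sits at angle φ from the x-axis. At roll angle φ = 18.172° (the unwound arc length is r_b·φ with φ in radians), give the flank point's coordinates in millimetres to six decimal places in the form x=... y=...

pitch radius r_p = m·N/2 = 1.016·46/2 = 23.368000
base radius r_b = r_p·cos α = 23.368000·cos 15.096° = 22.561589
roll angle φ = 18.172° = 0.31716123 rad
x = r_b·(cos φ + φ·sin φ) = 22.561589·(0.95012457 + 0.31716123·0.31187064) = 23.667961
y = r_b·(sin φ − φ·cos φ) = 22.561589·(0.31187064 − 0.31716123·0.95012457) = 0.237527

x=23.667961 y=0.237527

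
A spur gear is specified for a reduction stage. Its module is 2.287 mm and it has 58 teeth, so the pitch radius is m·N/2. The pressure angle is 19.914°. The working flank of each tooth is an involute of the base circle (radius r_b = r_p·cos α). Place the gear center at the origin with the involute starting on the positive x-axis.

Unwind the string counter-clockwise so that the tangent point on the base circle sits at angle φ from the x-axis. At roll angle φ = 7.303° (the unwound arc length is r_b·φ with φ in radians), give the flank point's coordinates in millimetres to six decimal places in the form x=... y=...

x=62.861696 y=0.042973

pitch radius r_p = m·N/2 = 2.287·58/2 = 66.323000
base radius r_b = r_p·cos α = 66.323000·cos 19.914° = 62.357211
roll angle φ = 7.303° = 0.12746140 rad
x = r_b·(cos φ + φ·sin φ) = 62.357211·(0.99188779 + 0.12746140·0.12711654) = 62.861696
y = r_b·(sin φ − φ·cos φ) = 62.357211·(0.12711654 − 0.12746140·0.99188779) = 0.042973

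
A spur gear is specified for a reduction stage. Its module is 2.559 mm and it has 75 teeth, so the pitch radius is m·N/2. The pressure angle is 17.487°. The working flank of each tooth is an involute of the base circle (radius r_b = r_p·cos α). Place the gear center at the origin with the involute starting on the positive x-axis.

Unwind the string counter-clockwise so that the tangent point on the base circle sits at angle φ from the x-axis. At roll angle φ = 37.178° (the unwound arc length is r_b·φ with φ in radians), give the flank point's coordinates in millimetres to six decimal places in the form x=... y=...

x=108.814875 y=7.989580

pitch radius r_p = m·N/2 = 2.559·75/2 = 95.962500
base radius r_b = r_p·cos α = 95.962500·cos 17.487° = 91.527608
roll angle φ = 37.178° = 0.64887851 rad
x = r_b·(cos φ + φ·sin φ) = 91.527608·(0.79676201 + 0.64887851·0.60429322) = 108.814875
y = r_b·(sin φ − φ·cos φ) = 91.527608·(0.60429322 − 0.64887851·0.79676201) = 7.989580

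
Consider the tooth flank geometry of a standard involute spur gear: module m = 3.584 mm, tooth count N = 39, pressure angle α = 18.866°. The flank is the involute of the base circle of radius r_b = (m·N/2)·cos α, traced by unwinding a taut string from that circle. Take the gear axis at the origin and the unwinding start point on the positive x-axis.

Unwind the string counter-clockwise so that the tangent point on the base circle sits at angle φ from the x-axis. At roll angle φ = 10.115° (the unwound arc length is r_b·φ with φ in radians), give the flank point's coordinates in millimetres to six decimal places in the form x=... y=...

x=67.155990 y=0.120914

pitch radius r_p = m·N/2 = 3.584·39/2 = 69.888000
base radius r_b = r_p·cos α = 69.888000·cos 18.866° = 66.133436
roll angle φ = 10.115° = 0.17654005 rad
x = r_b·(cos φ + φ·sin φ) = 66.133436·(0.98445724 + 0.17654005·0.17562446) = 67.155990
y = r_b·(sin φ − φ·cos φ) = 66.133436·(0.17562446 − 0.17654005·0.98445724) = 0.120914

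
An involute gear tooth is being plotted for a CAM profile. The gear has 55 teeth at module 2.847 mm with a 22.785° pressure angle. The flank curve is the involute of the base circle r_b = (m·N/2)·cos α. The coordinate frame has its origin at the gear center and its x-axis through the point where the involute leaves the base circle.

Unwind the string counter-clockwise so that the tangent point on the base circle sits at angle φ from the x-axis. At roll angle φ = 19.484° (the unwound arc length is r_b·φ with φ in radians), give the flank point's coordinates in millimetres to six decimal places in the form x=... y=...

pitch radius r_p = m·N/2 = 2.847·55/2 = 78.292500
base radius r_b = r_p·cos α = 78.292500·cos 22.785° = 72.182911
roll angle φ = 19.484° = 0.34005995 rad
x = r_b·(cos φ + φ·sin φ) = 72.182911·(0.94273467 + 0.34005995·0.33354361) = 76.236667
y = r_b·(sin φ − φ·cos φ) = 72.182911·(0.33354361 − 0.34005995·0.94273467) = 0.935296

x=76.236667 y=0.935296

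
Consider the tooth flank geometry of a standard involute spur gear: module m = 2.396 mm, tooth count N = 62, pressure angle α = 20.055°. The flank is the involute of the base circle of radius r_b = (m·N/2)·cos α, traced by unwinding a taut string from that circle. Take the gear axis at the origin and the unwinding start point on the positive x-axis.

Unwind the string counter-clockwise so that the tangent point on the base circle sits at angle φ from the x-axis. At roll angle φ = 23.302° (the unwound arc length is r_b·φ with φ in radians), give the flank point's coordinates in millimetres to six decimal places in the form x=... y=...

x=75.306007 y=1.538765

pitch radius r_p = m·N/2 = 2.396·62/2 = 74.276000
base radius r_b = r_p·cos α = 74.276000·cos 20.055° = 69.772191
roll angle φ = 23.302° = 0.40669662 rad
x = r_b·(cos φ + φ·sin φ) = 69.772191·(0.91843257 + 0.40669662·0.39557756) = 75.306007
y = r_b·(sin φ − φ·cos φ) = 69.772191·(0.39557756 − 0.40669662·0.91843257) = 1.538765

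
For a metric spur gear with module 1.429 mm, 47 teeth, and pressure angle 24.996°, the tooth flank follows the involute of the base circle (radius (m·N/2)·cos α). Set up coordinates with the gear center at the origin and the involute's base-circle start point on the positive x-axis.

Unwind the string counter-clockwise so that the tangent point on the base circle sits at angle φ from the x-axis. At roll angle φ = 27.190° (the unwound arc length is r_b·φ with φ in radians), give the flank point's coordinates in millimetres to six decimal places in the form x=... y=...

pitch radius r_p = m·N/2 = 1.429·47/2 = 33.581500
base radius r_b = r_p·cos α = 33.581500·cos 24.996° = 30.436166
roll angle φ = 27.190° = 0.47455502 rad
x = r_b·(cos φ + φ·sin φ) = 30.436166·(0.88949614 + 0.47455502·0.45694269) = 33.672765
y = r_b·(sin φ − φ·cos φ) = 30.436166·(0.45694269 − 0.47455502·0.88949614) = 1.060026

x=33.672765 y=1.060026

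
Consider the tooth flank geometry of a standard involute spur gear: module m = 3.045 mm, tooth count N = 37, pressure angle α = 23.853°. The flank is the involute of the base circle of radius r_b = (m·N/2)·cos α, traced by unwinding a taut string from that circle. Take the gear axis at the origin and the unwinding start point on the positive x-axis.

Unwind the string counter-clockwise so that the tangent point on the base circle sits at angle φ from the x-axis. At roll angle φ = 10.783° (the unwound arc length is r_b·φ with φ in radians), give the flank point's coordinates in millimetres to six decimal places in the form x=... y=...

pitch radius r_p = m·N/2 = 3.045·37/2 = 56.332500
base radius r_b = r_p·cos α = 56.332500·cos 23.853° = 51.520915
roll angle φ = 10.783° = 0.18819885 rad
x = r_b·(cos φ + φ·sin φ) = 51.520915·(0.98234280 + 0.18819885·0.18708986) = 52.425257
y = r_b·(sin φ − φ·cos φ) = 51.520915·(0.18708986 − 0.18819885·0.98234280) = 0.114071

x=52.425257 y=0.114071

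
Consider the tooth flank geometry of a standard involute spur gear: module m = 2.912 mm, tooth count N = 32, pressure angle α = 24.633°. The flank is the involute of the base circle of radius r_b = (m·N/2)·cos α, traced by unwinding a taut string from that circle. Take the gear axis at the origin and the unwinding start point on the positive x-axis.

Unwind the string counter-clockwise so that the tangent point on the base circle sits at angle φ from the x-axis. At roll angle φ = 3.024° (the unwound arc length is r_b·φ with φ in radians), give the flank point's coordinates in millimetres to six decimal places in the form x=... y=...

x=42.410898 y=0.002075

pitch radius r_p = m·N/2 = 2.912·32/2 = 46.592000
base radius r_b = r_p·cos α = 46.592000·cos 24.633° = 42.351951
roll angle φ = 3.024° = 0.05277876 rad
x = r_b·(cos φ + φ·sin φ) = 42.351951·(0.99860752 + 0.05277876·0.05275426) = 42.410898
y = r_b·(sin φ − φ·cos φ) = 42.351951·(0.05275426 − 0.05277876·0.99860752) = 0.002075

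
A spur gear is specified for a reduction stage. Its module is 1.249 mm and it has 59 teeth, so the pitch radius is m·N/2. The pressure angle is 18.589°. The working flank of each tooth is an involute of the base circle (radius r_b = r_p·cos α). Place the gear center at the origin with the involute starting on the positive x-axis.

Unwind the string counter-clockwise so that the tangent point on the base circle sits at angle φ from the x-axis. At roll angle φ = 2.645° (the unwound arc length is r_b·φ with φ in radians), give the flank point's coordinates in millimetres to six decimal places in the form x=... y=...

pitch radius r_p = m·N/2 = 1.249·59/2 = 36.845500
base radius r_b = r_p·cos α = 36.845500·cos 18.589° = 34.923257
roll angle φ = 2.645° = 0.04616396 rad
x = r_b·(cos φ + φ·sin φ) = 34.923257·(0.99893463 + 0.04616396·0.04614756) = 34.960449
y = r_b·(sin φ − φ·cos φ) = 34.923257·(0.04614756 − 0.04616396·0.99893463) = 0.001145

x=34.960449 y=0.001145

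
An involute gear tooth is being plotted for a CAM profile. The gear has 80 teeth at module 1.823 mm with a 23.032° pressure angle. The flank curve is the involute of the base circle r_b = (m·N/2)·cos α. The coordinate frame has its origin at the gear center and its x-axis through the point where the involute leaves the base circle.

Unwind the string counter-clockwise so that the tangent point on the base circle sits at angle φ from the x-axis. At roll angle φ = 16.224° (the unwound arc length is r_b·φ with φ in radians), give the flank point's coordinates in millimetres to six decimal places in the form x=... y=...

pitch radius r_p = m·N/2 = 1.823·80/2 = 72.920000
base radius r_b = r_p·cos α = 72.920000·cos 23.032° = 67.107290
roll angle φ = 16.224° = 0.28316222 rad
x = r_b·(cos φ + φ·sin φ) = 67.107290·(0.96017674 + 0.28316222·0.27939333) = 69.743961
y = r_b·(sin φ − φ·cos φ) = 67.107290·(0.27939333 − 0.28316222·0.96017674) = 0.503812

x=69.743961 y=0.503812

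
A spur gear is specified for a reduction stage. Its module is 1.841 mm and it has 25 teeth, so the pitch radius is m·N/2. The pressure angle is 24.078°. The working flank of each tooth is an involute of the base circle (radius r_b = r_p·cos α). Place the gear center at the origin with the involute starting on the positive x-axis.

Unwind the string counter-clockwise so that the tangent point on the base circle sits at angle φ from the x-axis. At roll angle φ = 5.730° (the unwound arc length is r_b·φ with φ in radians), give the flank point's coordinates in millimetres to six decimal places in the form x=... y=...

pitch radius r_p = m·N/2 = 1.841·25/2 = 23.012500
base radius r_b = r_p·cos α = 23.012500·cos 24.078° = 21.010203
roll angle φ = 5.730° = 0.10000737 rad
x = r_b·(cos φ + φ·sin φ) = 21.010203·(0.99500343 + 0.10000737·0.09984075) = 21.115007
y = r_b·(sin φ − φ·cos φ) = 21.010203·(0.09984075 − 0.10000737·0.99500343) = 0.006998

x=21.115007 y=0.006998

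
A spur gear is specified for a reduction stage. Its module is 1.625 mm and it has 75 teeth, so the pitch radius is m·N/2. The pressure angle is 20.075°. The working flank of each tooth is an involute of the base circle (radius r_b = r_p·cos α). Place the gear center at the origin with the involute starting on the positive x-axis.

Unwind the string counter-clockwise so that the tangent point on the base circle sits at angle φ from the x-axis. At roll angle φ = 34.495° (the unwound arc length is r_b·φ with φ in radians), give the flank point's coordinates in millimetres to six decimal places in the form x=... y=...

pitch radius r_p = m·N/2 = 1.625·75/2 = 60.937500
base radius r_b = r_p·cos α = 60.937500·cos 20.075° = 57.235188
roll angle φ = 34.495° = 0.60205133 rad
x = r_b·(cos φ + φ·sin φ) = 57.235188·(0.82417561 + 0.60205133·0.56633432) = 66.686889
y = r_b·(sin φ − φ·cos φ) = 57.235188·(0.56633432 − 0.60205133·0.82417561) = 4.014379

x=66.686889 y=4.014379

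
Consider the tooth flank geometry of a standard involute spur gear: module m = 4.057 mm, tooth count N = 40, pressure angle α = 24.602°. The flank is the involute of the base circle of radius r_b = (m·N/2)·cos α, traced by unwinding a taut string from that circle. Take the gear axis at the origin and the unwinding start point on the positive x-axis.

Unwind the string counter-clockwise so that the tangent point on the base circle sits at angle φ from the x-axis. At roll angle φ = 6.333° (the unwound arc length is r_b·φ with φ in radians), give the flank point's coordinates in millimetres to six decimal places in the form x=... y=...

pitch radius r_p = m·N/2 = 4.057·40/2 = 81.140000
base radius r_b = r_p·cos α = 81.140000·cos 24.602° = 73.774239
roll angle φ = 6.333° = 0.11053170 rad
x = r_b·(cos φ + φ·sin φ) = 73.774239·(0.99389759 + 0.11053170·0.11030677) = 74.223523
y = r_b·(sin φ − φ·cos φ) = 73.774239·(0.11030677 − 0.11053170·0.99389759) = 0.033168

x=74.223523 y=0.033168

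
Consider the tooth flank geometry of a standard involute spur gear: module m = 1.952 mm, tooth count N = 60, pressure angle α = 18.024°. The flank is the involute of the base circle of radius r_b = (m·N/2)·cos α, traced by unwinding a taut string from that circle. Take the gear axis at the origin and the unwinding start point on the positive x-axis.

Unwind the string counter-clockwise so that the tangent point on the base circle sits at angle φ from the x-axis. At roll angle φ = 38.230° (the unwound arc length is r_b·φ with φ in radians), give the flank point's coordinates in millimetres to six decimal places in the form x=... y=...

x=66.736332 y=5.272447

pitch radius r_p = m·N/2 = 1.952·60/2 = 58.560000
base radius r_b = r_p·cos α = 58.560000·cos 18.024° = 55.686285
roll angle φ = 38.230° = 0.66723937 rad
x = r_b·(cos φ + φ·sin φ) = 55.686285·(0.78553299 + 0.66723937·0.61881978) = 66.736332
y = r_b·(sin φ − φ·cos φ) = 55.686285·(0.61881978 − 0.66723937·0.78553299) = 5.272447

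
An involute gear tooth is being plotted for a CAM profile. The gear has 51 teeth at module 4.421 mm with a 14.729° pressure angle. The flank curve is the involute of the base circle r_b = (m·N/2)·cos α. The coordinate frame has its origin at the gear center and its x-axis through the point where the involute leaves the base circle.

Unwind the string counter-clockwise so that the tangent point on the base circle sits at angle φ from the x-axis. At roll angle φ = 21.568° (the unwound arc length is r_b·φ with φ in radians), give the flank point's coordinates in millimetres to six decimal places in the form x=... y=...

pitch radius r_p = m·N/2 = 4.421·51/2 = 112.735500
base radius r_b = r_p·cos α = 112.735500·cos 14.729° = 109.030920
roll angle φ = 21.568° = 0.37643261 rad
x = r_b·(cos φ + φ·sin φ) = 109.030920·(0.92998194 + 0.37643261·0.36760521) = 116.484332
y = r_b·(sin φ − φ·cos φ) = 109.030920·(0.36760521 − 0.37643261·0.92998194) = 1.911277

x=116.484332 y=1.911277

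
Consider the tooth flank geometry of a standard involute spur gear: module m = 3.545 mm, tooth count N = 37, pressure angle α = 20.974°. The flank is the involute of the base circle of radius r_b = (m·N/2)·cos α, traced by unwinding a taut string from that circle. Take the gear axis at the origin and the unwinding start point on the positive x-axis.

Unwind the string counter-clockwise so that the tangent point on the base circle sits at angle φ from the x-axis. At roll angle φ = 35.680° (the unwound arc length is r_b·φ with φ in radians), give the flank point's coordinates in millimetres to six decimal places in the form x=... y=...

pitch radius r_p = m·N/2 = 3.545·37/2 = 65.582500
base radius r_b = r_p·cos α = 65.582500·cos 20.974° = 61.237197
roll angle φ = 35.680° = 0.62273348 rad
x = r_b·(cos φ + φ·sin φ) = 61.237197·(0.81228717 + 0.62273348·0.58325771) = 71.984403
y = r_b·(sin φ − φ·cos φ) = 61.237197·(0.58325771 − 0.62273348·0.81228717) = 4.740940

x=71.984403 y=4.740940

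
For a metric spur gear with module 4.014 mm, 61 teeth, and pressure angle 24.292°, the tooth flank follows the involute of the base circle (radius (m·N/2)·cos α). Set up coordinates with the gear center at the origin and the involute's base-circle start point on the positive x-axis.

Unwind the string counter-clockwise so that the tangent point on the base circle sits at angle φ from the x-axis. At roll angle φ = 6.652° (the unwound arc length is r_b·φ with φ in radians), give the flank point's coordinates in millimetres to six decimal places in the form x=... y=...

pitch radius r_p = m·N/2 = 4.014·61/2 = 122.427000
base radius r_b = r_p·cos α = 122.427000·cos 24.292° = 111.587402
roll angle φ = 6.652° = 0.11609930 rad
x = r_b·(cos φ + φ·sin φ) = 111.587402·(0.99326804 + 0.11609930·0.11583866) = 112.336916
y = r_b·(sin φ − φ·cos φ) = 111.587402·(0.11583866 − 0.11609930·0.99326804) = 0.058130

x=112.336916 y=0.058130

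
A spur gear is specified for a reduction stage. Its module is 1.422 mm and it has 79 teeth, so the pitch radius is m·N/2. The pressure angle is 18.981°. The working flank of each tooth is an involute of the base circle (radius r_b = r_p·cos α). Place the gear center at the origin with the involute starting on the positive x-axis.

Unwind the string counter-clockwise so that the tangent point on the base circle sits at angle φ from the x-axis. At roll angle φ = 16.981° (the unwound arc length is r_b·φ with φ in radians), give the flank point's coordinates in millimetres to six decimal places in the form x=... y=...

pitch radius r_p = m·N/2 = 1.422·79/2 = 56.169000
base radius r_b = r_p·cos α = 56.169000·cos 18.981° = 53.114894
roll angle φ = 16.981° = 0.29637436 rad
x = r_b·(cos φ + φ·sin φ) = 53.114894·(0.95640166 + 0.29637436·0.29205457) = 55.396664
y = r_b·(sin φ − φ·cos φ) = 53.114894·(0.29205457 − 0.29637436·0.95640166) = 0.456875

x=55.396664 y=0.456875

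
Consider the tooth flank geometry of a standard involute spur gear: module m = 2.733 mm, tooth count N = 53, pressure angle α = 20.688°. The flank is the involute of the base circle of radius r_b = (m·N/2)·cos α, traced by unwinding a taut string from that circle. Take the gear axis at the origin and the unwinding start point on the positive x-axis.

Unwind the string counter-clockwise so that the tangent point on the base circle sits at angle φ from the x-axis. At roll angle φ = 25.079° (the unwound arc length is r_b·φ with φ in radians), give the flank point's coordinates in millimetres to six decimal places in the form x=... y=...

x=73.937406 y=1.857957

pitch radius r_p = m·N/2 = 2.733·53/2 = 72.424500
base radius r_b = r_p·cos α = 72.424500·cos 20.688° = 67.754426
roll angle φ = 25.079° = 0.43771112 rad
x = r_b·(cos φ + φ·sin φ) = 67.754426·(0.90572422 + 0.43771112·0.42386749) = 73.937406
y = r_b·(sin φ − φ·cos φ) = 67.754426·(0.42386749 − 0.43771112·0.90572422) = 1.857957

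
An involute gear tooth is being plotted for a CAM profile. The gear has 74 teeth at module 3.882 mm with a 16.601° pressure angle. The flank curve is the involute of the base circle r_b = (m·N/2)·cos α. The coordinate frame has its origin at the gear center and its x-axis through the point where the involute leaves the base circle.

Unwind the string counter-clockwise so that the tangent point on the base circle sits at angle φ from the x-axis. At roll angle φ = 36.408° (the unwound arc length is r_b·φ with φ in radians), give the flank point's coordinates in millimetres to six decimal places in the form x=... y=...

pitch radius r_p = m·N/2 = 3.882·74/2 = 143.634000
base radius r_b = r_p·cos α = 143.634000·cos 16.601° = 137.646988
roll angle φ = 36.408° = 0.63543947 rad
x = r_b·(cos φ + φ·sin φ) = 137.646988·(0.80481093 + 0.63543947·0.59353127) = 162.693803
y = r_b·(sin φ − φ·cos φ) = 137.646988·(0.59353127 − 0.63543947·0.80481093) = 11.303933

x=162.693803 y=11.303933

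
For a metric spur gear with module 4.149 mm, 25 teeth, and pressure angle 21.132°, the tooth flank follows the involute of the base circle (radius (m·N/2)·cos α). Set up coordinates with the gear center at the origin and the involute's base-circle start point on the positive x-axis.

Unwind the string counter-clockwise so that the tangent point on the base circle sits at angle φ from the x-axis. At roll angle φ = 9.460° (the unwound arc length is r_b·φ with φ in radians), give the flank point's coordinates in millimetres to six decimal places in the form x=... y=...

x=49.029747 y=0.072380

pitch radius r_p = m·N/2 = 4.149·25/2 = 51.862500
base radius r_b = r_p·cos α = 51.862500·cos 21.132° = 48.374868
roll angle φ = 9.460° = 0.16510815 rad
x = r_b·(cos φ + φ·sin φ) = 48.374868·(0.98640059 + 0.16510815·0.16435901) = 49.029747
y = r_b·(sin φ − φ·cos φ) = 48.374868·(0.16435901 − 0.16510815·0.98640059) = 0.072380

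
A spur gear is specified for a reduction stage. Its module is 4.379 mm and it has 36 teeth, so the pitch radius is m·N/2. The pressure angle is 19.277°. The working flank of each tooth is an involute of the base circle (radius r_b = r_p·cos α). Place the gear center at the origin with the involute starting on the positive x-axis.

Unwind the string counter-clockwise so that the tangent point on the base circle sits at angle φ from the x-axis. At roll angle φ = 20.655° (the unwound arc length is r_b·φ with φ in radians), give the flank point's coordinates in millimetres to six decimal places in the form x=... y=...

x=79.081424 y=1.146887

pitch radius r_p = m·N/2 = 4.379·36/2 = 78.822000
base radius r_b = r_p·cos α = 78.822000·cos 19.277° = 74.402730
roll angle φ = 20.655° = 0.36049776 rad
x = r_b·(cos φ + φ·sin φ) = 74.402730·(0.93572136 + 0.36049776·0.35274004) = 79.081424
y = r_b·(sin φ − φ·cos φ) = 74.402730·(0.35274004 − 0.36049776·0.93572136) = 1.146887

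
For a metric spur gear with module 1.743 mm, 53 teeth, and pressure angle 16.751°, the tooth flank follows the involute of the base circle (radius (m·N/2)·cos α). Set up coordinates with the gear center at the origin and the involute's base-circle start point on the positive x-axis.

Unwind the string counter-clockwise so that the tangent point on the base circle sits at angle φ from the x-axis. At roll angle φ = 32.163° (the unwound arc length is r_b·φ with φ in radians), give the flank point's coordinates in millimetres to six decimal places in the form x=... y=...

x=50.658735 y=2.526651

pitch radius r_p = m·N/2 = 1.743·53/2 = 46.189500
base radius r_b = r_p·cos α = 46.189500·cos 16.751° = 44.229510
roll angle φ = 32.163° = 0.56135025 rad
x = r_b·(cos φ + φ·sin φ) = 44.229510·(0.84653711 + 0.56135025·0.53232972) = 50.658735
y = r_b·(sin φ − φ·cos φ) = 44.229510·(0.53232972 − 0.56135025·0.84653711) = 2.526651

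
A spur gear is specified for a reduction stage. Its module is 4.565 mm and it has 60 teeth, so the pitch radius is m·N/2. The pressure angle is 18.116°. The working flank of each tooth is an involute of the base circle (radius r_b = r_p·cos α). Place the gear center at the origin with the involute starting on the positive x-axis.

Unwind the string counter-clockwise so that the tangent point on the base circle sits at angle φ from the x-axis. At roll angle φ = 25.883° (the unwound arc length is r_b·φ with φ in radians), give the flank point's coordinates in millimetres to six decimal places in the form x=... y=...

pitch radius r_p = m·N/2 = 4.565·60/2 = 136.950000
base radius r_b = r_p·cos α = 136.950000·cos 18.116° = 130.161243
roll angle φ = 25.883° = 0.45174357 rad
x = r_b·(cos φ + φ·sin φ) = 130.161243·(0.89968734 + 0.45174357·0.43653486) = 142.772456
y = r_b·(sin φ − φ·cos φ) = 130.161243·(0.43653486 − 0.45174357·0.89968734) = 3.918751

x=142.772456 y=3.918751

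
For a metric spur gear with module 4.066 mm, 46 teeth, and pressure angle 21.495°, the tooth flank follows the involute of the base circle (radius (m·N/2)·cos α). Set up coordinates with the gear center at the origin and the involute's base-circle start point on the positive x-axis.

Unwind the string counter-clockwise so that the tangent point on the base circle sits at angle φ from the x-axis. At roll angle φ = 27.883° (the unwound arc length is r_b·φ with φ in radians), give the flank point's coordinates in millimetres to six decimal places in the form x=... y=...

pitch radius r_p = m·N/2 = 4.066·46/2 = 93.518000
base radius r_b = r_p·cos α = 93.518000·cos 21.495° = 87.013781
roll angle φ = 27.883° = 0.48665016 rad
x = r_b·(cos φ + φ·sin φ) = 87.013781·(0.88390443 + 0.48665016·0.46766758) = 96.715376
y = r_b·(sin φ − φ·cos φ) = 87.013781·(0.46766758 − 0.48665016·0.88390443) = 3.264352

x=96.715376 y=3.264352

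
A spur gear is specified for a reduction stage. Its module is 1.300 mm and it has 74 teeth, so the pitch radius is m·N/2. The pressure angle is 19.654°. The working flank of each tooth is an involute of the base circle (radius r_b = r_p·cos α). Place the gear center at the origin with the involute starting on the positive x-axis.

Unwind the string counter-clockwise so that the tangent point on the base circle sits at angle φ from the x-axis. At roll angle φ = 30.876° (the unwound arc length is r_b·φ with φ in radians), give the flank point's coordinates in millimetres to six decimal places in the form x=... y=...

pitch radius r_p = m·N/2 = 1.300·74/2 = 48.100000
base radius r_b = r_p·cos α = 48.100000·cos 19.654° = 45.297736
roll angle φ = 30.876° = 0.53888786 rad
x = r_b·(cos φ + φ·sin φ) = 45.297736·(0.85827994 + 0.53888786·0.51318178) = 51.405111
y = r_b·(sin φ − φ·cos φ) = 45.297736·(0.51318178 − 0.53888786·0.85827994) = 2.295016

x=51.405111 y=2.295016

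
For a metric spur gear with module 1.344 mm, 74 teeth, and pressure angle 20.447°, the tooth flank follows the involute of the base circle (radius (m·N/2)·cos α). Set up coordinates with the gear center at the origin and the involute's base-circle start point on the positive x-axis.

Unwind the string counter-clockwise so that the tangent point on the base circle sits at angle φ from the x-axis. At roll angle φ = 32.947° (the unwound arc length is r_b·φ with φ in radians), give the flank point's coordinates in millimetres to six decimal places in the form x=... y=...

x=53.673324 y=2.856722

pitch radius r_p = m·N/2 = 1.344·74/2 = 49.728000
base radius r_b = r_p·cos α = 49.728000·cos 20.447° = 46.594924
roll angle φ = 32.947° = 0.57503363 rad
x = r_b·(cos φ + φ·sin φ) = 46.594924·(0.83917401 + 0.57503363·0.54386301) = 53.673324
y = r_b·(sin φ − φ·cos φ) = 46.594924·(0.54386301 − 0.57503363·0.83917401) = 2.856722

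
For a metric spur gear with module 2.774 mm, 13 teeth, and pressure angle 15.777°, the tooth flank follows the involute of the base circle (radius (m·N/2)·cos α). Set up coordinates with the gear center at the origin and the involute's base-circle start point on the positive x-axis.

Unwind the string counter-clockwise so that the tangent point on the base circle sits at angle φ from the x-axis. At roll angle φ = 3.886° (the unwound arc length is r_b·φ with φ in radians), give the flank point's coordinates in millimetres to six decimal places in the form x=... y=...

x=17.391585 y=0.001804

pitch radius r_p = m·N/2 = 2.774·13/2 = 18.031000
base radius r_b = r_p·cos α = 18.031000·cos 15.777° = 17.351722
roll angle φ = 3.886° = 0.06782349 rad
x = r_b·(cos φ + φ·sin φ) = 17.351722·(0.99770087 + 0.06782349·0.06777151) = 17.391585
y = r_b·(sin φ − φ·cos φ) = 17.351722·(0.06777151 − 0.06782349·0.99770087) = 0.001804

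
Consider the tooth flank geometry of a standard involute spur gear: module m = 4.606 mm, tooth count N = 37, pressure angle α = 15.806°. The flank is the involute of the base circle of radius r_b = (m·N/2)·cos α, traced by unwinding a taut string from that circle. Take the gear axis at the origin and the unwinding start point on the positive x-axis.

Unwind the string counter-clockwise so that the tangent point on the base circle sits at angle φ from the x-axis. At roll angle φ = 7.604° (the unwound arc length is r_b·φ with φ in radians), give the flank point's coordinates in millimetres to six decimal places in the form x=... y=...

pitch radius r_p = m·N/2 = 4.606·37/2 = 85.211000
base radius r_b = r_p·cos α = 85.211000·cos 15.806° = 81.989127
roll angle φ = 7.604° = 0.13271484 rad
x = r_b·(cos φ + φ·sin φ) = 81.989127·(0.99120630 + 0.13271484·0.13232559) = 82.707998
y = r_b·(sin φ − φ·cos φ) = 81.989127·(0.13232559 − 0.13271484·0.99120630) = 0.063772

x=82.707998 y=0.063772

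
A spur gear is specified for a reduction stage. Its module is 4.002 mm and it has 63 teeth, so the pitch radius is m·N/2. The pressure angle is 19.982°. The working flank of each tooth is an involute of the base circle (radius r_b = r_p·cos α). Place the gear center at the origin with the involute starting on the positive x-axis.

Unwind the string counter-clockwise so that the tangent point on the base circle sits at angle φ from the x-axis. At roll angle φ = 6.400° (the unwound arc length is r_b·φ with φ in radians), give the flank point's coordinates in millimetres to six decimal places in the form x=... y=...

x=119.210814 y=0.054971

pitch radius r_p = m·N/2 = 4.002·63/2 = 126.063000
base radius r_b = r_p·cos α = 126.063000·cos 19.982° = 118.474010
roll angle φ = 6.400° = 0.11170107 rad
x = r_b·(cos φ + φ·sin φ) = 118.474010·(0.99376792 + 0.11170107·0.11146893) = 119.210814
y = r_b·(sin φ − φ·cos φ) = 118.474010·(0.11146893 − 0.11170107·0.99376792) = 0.054971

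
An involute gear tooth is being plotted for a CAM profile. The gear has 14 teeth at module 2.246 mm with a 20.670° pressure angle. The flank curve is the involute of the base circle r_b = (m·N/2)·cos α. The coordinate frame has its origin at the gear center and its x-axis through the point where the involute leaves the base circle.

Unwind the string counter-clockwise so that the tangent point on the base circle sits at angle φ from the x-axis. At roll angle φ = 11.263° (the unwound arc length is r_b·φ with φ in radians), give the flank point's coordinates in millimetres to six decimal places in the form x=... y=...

pitch radius r_p = m·N/2 = 2.246·14/2 = 15.722000
base radius r_b = r_p·cos α = 15.722000·cos 20.670° = 14.709959
roll angle φ = 11.263° = 0.19657643 rad
x = r_b·(cos φ + φ·sin φ) = 14.709959·(0.98074099 + 0.19657643·0.19531285) = 14.991432
y = r_b·(sin φ − φ·cos φ) = 14.709959·(0.19531285 − 0.19657643·0.98074099) = 0.037103

x=14.991432 y=0.037103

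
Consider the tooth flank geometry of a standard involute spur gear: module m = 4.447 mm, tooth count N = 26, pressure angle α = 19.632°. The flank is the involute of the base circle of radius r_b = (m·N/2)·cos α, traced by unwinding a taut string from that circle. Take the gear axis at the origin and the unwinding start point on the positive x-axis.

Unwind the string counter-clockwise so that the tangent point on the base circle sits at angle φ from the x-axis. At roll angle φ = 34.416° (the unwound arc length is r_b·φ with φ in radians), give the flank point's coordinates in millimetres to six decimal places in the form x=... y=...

x=63.405050 y=3.793518

pitch radius r_p = m·N/2 = 4.447·26/2 = 57.811000
base radius r_b = r_p·cos α = 57.811000·cos 19.632° = 54.450444
roll angle φ = 34.416° = 0.60067252 rad
x = r_b·(cos φ + φ·sin φ) = 54.450444·(0.82495570 + 0.60067252·0.56519740) = 63.405050
y = r_b·(sin φ − φ·cos φ) = 54.450444·(0.56519740 − 0.60067252·0.82495570) = 3.793518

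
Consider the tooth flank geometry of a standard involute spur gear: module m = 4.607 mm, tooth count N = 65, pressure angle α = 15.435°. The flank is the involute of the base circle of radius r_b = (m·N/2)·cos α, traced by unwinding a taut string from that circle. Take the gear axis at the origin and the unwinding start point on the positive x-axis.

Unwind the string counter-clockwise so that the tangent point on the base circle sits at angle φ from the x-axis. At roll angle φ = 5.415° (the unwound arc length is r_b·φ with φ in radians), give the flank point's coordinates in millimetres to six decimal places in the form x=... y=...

x=144.970410 y=0.040576

pitch radius r_p = m·N/2 = 4.607·65/2 = 149.727500
base radius r_b = r_p·cos α = 149.727500·cos 15.435° = 144.327279
roll angle φ = 5.415° = 0.09450958 rad
x = r_b·(cos φ + φ·sin φ) = 144.327279·(0.99553729 + 0.09450958·0.09436895) = 144.970410
y = r_b·(sin φ − φ·cos φ) = 144.327279·(0.09436895 − 0.09450958·0.99553729) = 0.040576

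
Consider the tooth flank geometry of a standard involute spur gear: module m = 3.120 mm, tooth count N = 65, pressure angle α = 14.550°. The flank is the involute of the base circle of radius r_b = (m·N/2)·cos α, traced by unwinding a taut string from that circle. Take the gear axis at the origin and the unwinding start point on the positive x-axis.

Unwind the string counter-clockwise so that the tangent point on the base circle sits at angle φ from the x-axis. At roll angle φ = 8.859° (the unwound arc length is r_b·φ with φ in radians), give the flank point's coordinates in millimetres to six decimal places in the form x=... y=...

pitch radius r_p = m·N/2 = 3.120·65/2 = 101.400000
base radius r_b = r_p·cos α = 101.400000·cos 14.550° = 98.147978
roll angle φ = 8.859° = 0.15461872 rad
x = r_b·(cos φ + φ·sin φ) = 98.147978·(0.98807032 + 0.15461872·0.15400338) = 99.314184
y = r_b·(sin φ − φ·cos φ) = 98.147978·(0.15400338 − 0.15461872·0.98807032) = 0.120645

x=99.314184 y=0.120645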